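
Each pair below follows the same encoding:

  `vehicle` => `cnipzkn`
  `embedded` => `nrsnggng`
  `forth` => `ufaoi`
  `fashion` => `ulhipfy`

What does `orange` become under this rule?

v(21)→c(2) and e(4)→n(13) fit y≡7x+11 (mod 26); the inverse of 7 mod 26 is 15. This is an affine cipher: with a=0,…,z=25, each position x becomes (7x+11) mod 26.
For orange: o(14)→7·14+11≡5=f; r(17)→7·17+11≡0=a; a(0)→7·0+11≡11=l; n(13)→7·13+11≡24=y; g(6)→7·6+11≡1=b; e(4)→7·4+11≡13=n (all mod 26).

falybn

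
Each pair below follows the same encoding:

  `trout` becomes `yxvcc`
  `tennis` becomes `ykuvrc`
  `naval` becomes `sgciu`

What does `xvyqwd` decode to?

sprint

Letter i (0-indexed) is shifted by i+5, so successive shifts are 5, 6, 7, ….
Reversing it on xvyqwd: x−5=s, v−6=p, y−7=r, q−8=i, w−9=n, d−10=t.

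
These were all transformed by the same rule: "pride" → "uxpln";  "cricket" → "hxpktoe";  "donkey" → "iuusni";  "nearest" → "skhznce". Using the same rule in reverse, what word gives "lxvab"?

gross

Each letter shifts forward by (position + 5), i.e. 5, 6, 7, … — the shift grows by one for each successive letter.
Decoding lxvab: l−5=g, x−6=r, v−7=o, a−8=s, b−9=s.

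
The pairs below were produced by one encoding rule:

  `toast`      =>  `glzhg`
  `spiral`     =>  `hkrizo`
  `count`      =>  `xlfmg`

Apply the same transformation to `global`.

Each pair mirrors across the alphabet (t↔g, o↔l, a↔z): positions sum to 25. This is the alphabet-reversal cipher (Atbash): a becomes z, b becomes y, etc.
For global: g↔t, l↔o, o↔l, b↔y, a↔z, l↔o.

tolyzo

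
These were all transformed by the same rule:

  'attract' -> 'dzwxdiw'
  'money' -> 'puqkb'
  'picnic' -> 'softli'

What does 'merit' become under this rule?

pkuow

Shifts by position in attract: pos 0: a→d (+3), pos 1: t→z (+6), pos 2: t→w (+3), pos 3: r→x (+6) — repeating every 2. A repeating key of period 2 is used — shifts +3, +6 over and over.
On merit: m+3=p, e+6=k, r+3=u, i+6=o, t+3=w.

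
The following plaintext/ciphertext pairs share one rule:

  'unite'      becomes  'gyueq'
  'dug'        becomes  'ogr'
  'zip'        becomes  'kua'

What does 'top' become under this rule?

eaa

The shift depends on letter class: consonant n→y is +11, but vowel u→g is +12. Vowels shift forward by 12 and consonants shift forward by 11.
For top: t(cons)+11=e, o(vowel)+12=a, p(cons)+11=a.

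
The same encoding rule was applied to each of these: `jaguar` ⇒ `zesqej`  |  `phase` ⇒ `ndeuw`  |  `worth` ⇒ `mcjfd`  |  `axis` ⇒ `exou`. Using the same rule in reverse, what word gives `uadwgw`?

scheme

j(9)→z(25) and a(0)→e(4) fit y≡11x+4 (mod 26); the inverse of 11 mod 26 is 19. Each letter's alphabet position (a=0..z=25) is mapped through 11·x+4 mod 26 — an affine cipher.
Decoding uadwgw: u(20)→19·(20−4)≡18=s; a(0)→19·(0−4)≡2=c; d(3)→19·(3−4)≡7=h; w(22)→19·(22−4)≡4=e; g(6)→19·(6−4)≡12=m; w(22)→19·(22−4)≡4=e (all mod 26).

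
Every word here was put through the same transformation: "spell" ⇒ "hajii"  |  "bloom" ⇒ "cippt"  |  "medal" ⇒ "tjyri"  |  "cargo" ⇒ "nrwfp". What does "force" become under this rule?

s(18)→h(7) and p(15)→a(0) fit y≡11x+17 (mod 26); the inverse of 11 mod 26 is 19. This is an affine cipher: with a=0,…,z=25, each position x becomes (11x+17) mod 26.
Applying it to force: f(5)→11·5+17≡20=u; o(14)→11·14+17≡15=p; r(17)→11·17+17≡22=w; c(2)→11·2+17≡13=n; e(4)→11·4+17≡9=j (all mod 26).

upwnj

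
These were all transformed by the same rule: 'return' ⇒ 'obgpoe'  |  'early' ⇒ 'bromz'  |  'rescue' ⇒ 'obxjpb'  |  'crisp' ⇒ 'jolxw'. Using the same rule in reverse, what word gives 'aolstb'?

bridge

r(17)→o(14) and e(4)→b(1) fit y≡9x+17 (mod 26); the inverse of 9 mod 26 is 3. This is an affine cipher: with a=0,…,z=25, each position x becomes (9x+17) mod 26.
Decoding aolstb: a(0)→3·(0−17)≡1=b; o(14)→3·(14−17)≡17=r; l(11)→3·(11−17)≡8=i; s(18)→3·(18−17)≡3=d; t(19)→3·(19−17)≡6=g; b(1)→3·(1−17)≡4=e (all mod 26).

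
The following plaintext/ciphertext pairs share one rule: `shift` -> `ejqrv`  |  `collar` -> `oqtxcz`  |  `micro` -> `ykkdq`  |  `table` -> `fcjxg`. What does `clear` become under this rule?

onmmt

Shifts by position in shift: pos 0: s→e (+12), pos 1: h→j (+2), pos 2: i→q (+8), pos 3: f→r (+12), pos 4: t→v (+2) — repeating every 3. It's a Vigenère-style cipher with numeric key [12,2,8]: position i shifts by key[i mod 3].
Applying it to clear: c+12=o, l+2=n, e+8=m, a+12=m, r+2=t.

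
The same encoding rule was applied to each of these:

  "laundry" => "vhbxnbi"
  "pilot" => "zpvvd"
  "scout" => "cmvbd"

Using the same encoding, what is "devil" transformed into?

The shift depends on letter class: consonant l→v is +10, but vowel a→h is +7. The rule splits by letter class: vowels +7, consonants +10.
For devil: d(cons)+10=n, e(vowel)+7=l, v(cons)+10=f, i(vowel)+7=p, l(cons)+10=v.

nlfpv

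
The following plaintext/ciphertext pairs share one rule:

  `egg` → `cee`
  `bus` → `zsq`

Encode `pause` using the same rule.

Compare letters: e→c is +24, g→e is +24, g→e is +24 — a constant shift. This is a Caesar cipher with shift 24.
On pause: p+24=n, a+24=y, u+24=s, s+24=q, e+24=c.

nysqc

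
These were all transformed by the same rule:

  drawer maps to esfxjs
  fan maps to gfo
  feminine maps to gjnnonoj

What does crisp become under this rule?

dsntq

The shift depends on letter class: consonant d→e is +1, but vowel a→f is +5. Two shifts are in play — +5 for a/e/i/o/u, +1 for every other letter.
For crisp: c(cons)+1=d, r(cons)+1=s, i(vowel)+5=n, s(cons)+1=t, p(cons)+1=q.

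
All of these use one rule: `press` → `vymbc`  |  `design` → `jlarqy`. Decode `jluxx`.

The shift increases by 1 at each position, starting from +6: 6, 7, 8, ….
Undoing it on jluxx: j−6=d, l−7=e, u−8=m, x−9=o, x−10=n.

demon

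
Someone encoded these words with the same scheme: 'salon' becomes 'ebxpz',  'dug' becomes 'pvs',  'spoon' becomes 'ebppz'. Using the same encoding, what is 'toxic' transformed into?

fpjjo

The shift depends on letter class: consonant s→e is +12, but vowel a→b is +1. The rule splits by letter class: vowels +1, consonants +12.
On toxic: t(cons)+12=f, o(vowel)+1=p, x(cons)+12=j, i(vowel)+1=j, c(cons)+12=o.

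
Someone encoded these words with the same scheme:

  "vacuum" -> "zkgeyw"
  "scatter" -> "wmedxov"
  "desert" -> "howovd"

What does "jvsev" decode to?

The shifts repeat in a cycle of length 2: positions 0,1,… shift by +4, +10, then the pattern repeats.
Decoding jvsev: j−4=f, v−10=l, s−4=o, e−10=u, v−4=r.

flour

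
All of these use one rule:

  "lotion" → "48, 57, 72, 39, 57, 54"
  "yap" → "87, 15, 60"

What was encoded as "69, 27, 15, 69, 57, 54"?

l(#12)→48 and o(#15)→57: differences scale by 3, so n = 3·pos + 12. Each letter becomes 3×(its alphabet position, a=1..z=26) + 12.
Reversing it on 69, 27, 15, 69, 57, 54: 69→(69−12)÷3=19=s, 27→(27−12)÷3=5=e, 15→(15−12)÷3=1=a, 69→(69−12)÷3=19=s, 57→(57−12)÷3=15=o, 54→(54−12)÷3=14=n.

season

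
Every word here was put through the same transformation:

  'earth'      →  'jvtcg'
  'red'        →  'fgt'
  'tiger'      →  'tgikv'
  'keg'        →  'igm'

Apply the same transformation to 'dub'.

dwf

Read the word backwards and shift each letter +2.
Applying it to dub: reverse → bud; then shift: b+2=d, u+2=w, d+2=f.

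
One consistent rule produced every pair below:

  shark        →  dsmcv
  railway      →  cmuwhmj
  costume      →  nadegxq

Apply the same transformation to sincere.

duynqcq

Two shifts are in play — +12 for a/e/i/o/u, +11 for every other letter.
On sincere: s(cons)+11=d, i(vowel)+12=u, n(cons)+11=y, c(cons)+11=n, e(vowel)+12=q, r(cons)+11=c, e(vowel)+12=q.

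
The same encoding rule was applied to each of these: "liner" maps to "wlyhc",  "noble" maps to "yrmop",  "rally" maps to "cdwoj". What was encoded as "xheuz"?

metro

Shifts by position in liner: pos 0: l→w (+11), pos 1: i→l (+3), pos 2: n→y (+11), pos 3: e→h (+3) — repeating every 2. A repeating key of period 2 is used — shifts +11, +3 over and over.
Decoding xheuz: x−11=m, h−3=e, e−11=t, u−3=r, z−11=o.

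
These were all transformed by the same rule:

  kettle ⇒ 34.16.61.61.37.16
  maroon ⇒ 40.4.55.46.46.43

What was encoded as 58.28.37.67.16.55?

silver

k(#11)→34 and e(#5)→16: differences scale by 3, so n = 3·pos + 1. With a=1..z=26, the number is 3·pos + 1.
Decoding 58.28.37.67.16.55: 58→(58−1)÷3=19=s, 28→(28−1)÷3=9=i, 37→(37−1)÷3=12=l, 67→(67−1)÷3=22=v, 16→(16−1)÷3=5=e, 55→(55−1)÷3=18=r.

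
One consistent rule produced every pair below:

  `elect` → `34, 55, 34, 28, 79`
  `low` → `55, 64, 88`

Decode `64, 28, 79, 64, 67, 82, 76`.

octopus

The formula is n = 3×(alphabet index, a=1) + 19.
Decoding 64, 28, 79, 64, 67, 82, 76: 64→(64−19)÷3=15=o, 28→(28−19)÷3=3=c, 79→(79−19)÷3=20=t, 64→(64−19)÷3=15=o, 67→(67−19)÷3=16=p, 82→(82−19)÷3=21=u, 76→(76−19)÷3=19=s.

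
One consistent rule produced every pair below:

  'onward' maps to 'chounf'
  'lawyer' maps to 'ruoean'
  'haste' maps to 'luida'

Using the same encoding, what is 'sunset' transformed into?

o(14)→c(2) and n(13)→h(7) fit y≡21x+20 (mod 26); the inverse of 21 mod 26 is 5. Each letter's alphabet position (a=0..z=25) is mapped through 21·x+20 mod 26 — an affine cipher.
On sunset: s(18)→21·18+20≡8=i; u(20)→21·20+20≡24=y; n(13)→21·13+20≡7=h; s(18)→21·18+20≡8=i; e(4)→21·4+20≡0=a; t(19)→21·19+20≡3=d (all mod 26).

iyhiad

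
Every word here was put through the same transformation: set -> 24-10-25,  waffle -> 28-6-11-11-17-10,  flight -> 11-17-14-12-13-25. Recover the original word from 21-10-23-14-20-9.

period

s is letter #19 and maps to 24: an offset of 5. The number is (letter's place in the alphabet, a=1) + 5.
Reversing it on 21-10-23-14-20-9: 21→(21−5)÷1=16=p, 10→(10−5)÷1=5=e, 23→(23−5)÷1=18=r, 14→(14−5)÷1=9=i, 20→(20−5)÷1=15=o, 9→(9−5)÷1=4=d.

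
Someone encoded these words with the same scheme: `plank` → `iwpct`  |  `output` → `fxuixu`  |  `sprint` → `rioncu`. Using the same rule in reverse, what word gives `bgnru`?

exist

Treating letters as 0–25, the rule is x ↦ 3x + 15 (mod 26).
Decoding bgnru: b(1)→9·(1−15)≡4=e; g(6)→9·(6−15)≡23=x; n(13)→9·(13−15)≡8=i; r(17)→9·(17−15)≡18=s; u(20)→9·(20−15)≡19=t (all mod 26).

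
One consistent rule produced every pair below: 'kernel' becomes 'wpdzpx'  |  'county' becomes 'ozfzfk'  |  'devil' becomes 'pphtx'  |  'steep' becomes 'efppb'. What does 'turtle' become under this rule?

ffdfxp

The shift depends on letter class: consonant k→w is +12, but vowel e→p is +11. Two shifts are in play — +11 for a/e/i/o/u, +12 for every other letter.
On turtle: t(cons)+12=f, u(vowel)+11=f, r(cons)+12=d, t(cons)+12=f, l(cons)+12=x, e(vowel)+11=p.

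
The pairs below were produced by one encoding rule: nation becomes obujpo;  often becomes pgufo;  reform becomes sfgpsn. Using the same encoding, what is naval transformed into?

obwbm

Compare letters: n→o is +1, a→b is +1, t→u is +1 — a constant shift. Every letter moves 1 place later in the alphabet, wrapping around z→a.
Applying it to naval: n+1=o, a+1=b, v+1=w, a+1=b, l+1=m.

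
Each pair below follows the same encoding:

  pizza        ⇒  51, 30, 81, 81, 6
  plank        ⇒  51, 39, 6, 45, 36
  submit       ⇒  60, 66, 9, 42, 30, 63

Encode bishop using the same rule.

With a=1..z=26, the number is 3·pos + 3.
Applying it to bishop: b=2→9, i=9→30, s=19→60, h=8→27, o=15→48, p=16→51.

9, 30, 60, 27, 48, 51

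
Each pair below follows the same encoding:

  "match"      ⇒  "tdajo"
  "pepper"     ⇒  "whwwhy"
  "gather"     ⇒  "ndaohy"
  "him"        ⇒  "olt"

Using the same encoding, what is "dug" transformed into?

The shift depends on letter class: consonant m→t is +7, but vowel a→d is +3. Vowels shift forward by 3 and consonants shift forward by 7.
For dug: d(cons)+7=k, u(vowel)+3=x, g(cons)+7=n.

kxn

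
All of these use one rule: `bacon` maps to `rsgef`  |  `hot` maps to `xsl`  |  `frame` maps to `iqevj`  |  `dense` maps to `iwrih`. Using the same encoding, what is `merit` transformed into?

The output letters match the input read backwards, each shifted +4: bacon reversed is nocab. Two steps: reverse the string, then apply a Caesar shift of +4.
On merit: reverse → tirem; then shift: t+4=x, i+4=m, r+4=v, e+4=i, m+4=q.

xmviq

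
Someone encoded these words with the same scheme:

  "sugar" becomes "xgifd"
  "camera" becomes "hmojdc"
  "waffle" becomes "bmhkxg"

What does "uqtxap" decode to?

Shifts by position in sugar: pos 0: s→x (+5), pos 1: u→g (+12), pos 2: g→i (+2), pos 3: a→f (+5), pos 4: r→d (+12) — repeating every 3. It's a Vigenère-style cipher with numeric key [5,12,2]: position i shifts by key[i mod 3].
Undoing it on uqtxap: u−5=p, q−12=e, t−2=r, x−5=s, a−12=o, p−2=n.

person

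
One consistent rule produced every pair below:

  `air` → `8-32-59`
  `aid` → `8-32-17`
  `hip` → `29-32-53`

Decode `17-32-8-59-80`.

diary

With a=1..z=26, the number is 3·pos + 5.
Undoing it on 17-32-8-59-80: 17→(17−5)÷3=4=d, 32→(32−5)÷3=9=i, 8→(8−5)÷3=1=a, 59→(59−5)÷3=18=r, 80→(80−5)÷3=25=y.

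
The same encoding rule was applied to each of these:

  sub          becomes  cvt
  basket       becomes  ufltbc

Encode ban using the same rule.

The output letters match the input read backwards, each shifted +1: sub reversed is bus. The word is reversed, then every letter is shifted forward by 1.
For ban: reverse → nab; then shift: n+1=o, a+1=b, b+1=c.

obc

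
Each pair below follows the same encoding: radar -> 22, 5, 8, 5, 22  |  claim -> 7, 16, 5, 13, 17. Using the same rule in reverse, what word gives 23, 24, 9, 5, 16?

Each letter is replaced by its alphabet position (a=1..z=26) + 4.
Decoding 23, 24, 9, 5, 16: 23→(23−4)÷1=19=s, 24→(24−4)÷1=20=t, 9→(9−4)÷1=5=e, 5→(5−4)÷1=1=a, 16→(16−4)÷1=12=l.

steal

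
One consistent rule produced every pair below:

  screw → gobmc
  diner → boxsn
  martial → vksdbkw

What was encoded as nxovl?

The output letters match the input read backwards, each shifted +10: screw reversed is wercs. Two steps: reverse the string, then apply a Caesar shift of +10.
Reversing it on nxovl: shift back: n−10=d, x−10=n, o−10=e, v−10=l, l−10=b → dnelb; then reverse → blend.

blend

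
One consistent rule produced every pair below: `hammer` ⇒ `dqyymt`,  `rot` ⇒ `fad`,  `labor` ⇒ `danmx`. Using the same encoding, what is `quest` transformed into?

The word is reversed, then every letter is shifted forward by 12.
Applying it to quest: reverse → tseuq; then shift: t+12=f, s+12=e, e+12=q, u+12=g, q+12=c.

feqgc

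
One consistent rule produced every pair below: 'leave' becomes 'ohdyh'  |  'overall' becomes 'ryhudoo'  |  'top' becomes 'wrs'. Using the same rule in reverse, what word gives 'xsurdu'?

Compare letters: l→o is +3, e→h is +3, a→d is +3 — a constant shift. This is a Caesar cipher with shift 3.
Reversing it on xsurdu: x−3=u, s−3=p, u−3=r, r−3=o, d−3=a, u−3=r.

uproar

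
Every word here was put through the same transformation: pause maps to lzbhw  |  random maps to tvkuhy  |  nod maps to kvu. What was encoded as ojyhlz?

The output letters match the input read backwards, each shifted +7: pause reversed is esuap. Read the word backwards and shift each letter +7.
Decoding ojyhlz: shift back: o−7=h, j−7=c, y−7=r, h−7=a, l−7=e, z−7=s → hcraes; then reverse → search.

search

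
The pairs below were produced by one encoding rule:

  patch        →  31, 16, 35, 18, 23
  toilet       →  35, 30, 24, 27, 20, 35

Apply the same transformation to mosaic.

28, 30, 34, 16, 24, 18

p is letter #16 and maps to 31: an offset of 15. Each letter is replaced by its alphabet position (a=1..z=26) + 15.
On mosaic: m=13→28, o=15→30, s=19→34, a=1→16, i=9→24, c=3→18.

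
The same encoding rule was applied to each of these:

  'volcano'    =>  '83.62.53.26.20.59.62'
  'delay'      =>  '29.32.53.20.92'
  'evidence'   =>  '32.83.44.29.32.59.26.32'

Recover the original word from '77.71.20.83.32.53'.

v(#22)→83 and o(#15)→62: differences scale by 3, so n = 3·pos + 17. Each letter becomes 3×(its alphabet position, a=1..z=26) + 17.
Undoing it on 77.71.20.83.32.53: 77→(77−17)÷3=20=t, 71→(71−17)÷3=18=r, 20→(20−17)÷3=1=a, 83→(83−17)÷3=22=v, 32→(32−17)÷3=5=e, 53→(53−17)÷3=12=l.

travel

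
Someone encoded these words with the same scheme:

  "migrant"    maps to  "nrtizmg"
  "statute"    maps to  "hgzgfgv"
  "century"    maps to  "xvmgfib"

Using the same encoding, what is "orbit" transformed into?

Each pair mirrors across the alphabet (m↔n, i↔r, g↔t): positions sum to 25. Letters are reflected about the middle of the alphabet (position → 25−position): Atbash.
For orbit: o↔l, r↔i, b↔y, i↔r, t↔g.

liyrg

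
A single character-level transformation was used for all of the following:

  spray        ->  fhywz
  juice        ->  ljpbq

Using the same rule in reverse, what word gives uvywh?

The output letters match the input read backwards, each shifted +7: spray reversed is yarps. Two steps: reverse the string, then apply a Caesar shift of +7.
Undoing it on uvywh: shift back: u−7=n, v−7=o, y−7=r, w−7=p, h−7=a → norpa; then reverse → apron.

apron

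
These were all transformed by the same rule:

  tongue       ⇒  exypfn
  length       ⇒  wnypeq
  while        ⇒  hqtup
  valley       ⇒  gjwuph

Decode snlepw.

Shifts by position in tongue: pos 0: t→e (+11), pos 1: o→x (+9), pos 2: n→y (+11), pos 3: g→p (+9) — repeating every 2. It's a Vigenère-style cipher with numeric key [11,9]: position i shifts by key[i mod 2].
Decoding snlepw: s−11=h, n−9=e, l−11=a, e−9=v, p−11=e, w−9=n.

heaven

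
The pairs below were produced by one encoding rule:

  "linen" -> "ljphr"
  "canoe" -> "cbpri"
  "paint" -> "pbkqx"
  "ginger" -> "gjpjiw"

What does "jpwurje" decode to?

The shift increases by 1 at each position, starting from +0: 0, 1, 2, ….
Reversing it on jpwurje: j−0=j, p−1=o, w−2=u, u−3=r, r−4=n, j−5=e, e−6=y.

journey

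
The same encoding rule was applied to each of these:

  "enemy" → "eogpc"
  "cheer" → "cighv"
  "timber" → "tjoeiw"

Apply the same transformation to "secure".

sfexvj

In enemy: e→e is +0, n→o is +1, e→g is +2, m→p is +3 — the shift increases by 1 each position. Each letter shifts forward by its position index (0, 1, 2, …) — the shift grows by one for each successive letter.
For secure: s+0=s, e+1=f, c+2=e, u+3=x, r+4=v, e+5=j.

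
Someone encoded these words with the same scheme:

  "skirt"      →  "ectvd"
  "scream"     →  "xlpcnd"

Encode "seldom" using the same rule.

xzowpd

The word is reversed, then every letter is shifted forward by 11.
For seldom: reverse → modles; then shift: m+11=x, o+11=z, d+11=o, l+11=w, e+11=p, s+11=d.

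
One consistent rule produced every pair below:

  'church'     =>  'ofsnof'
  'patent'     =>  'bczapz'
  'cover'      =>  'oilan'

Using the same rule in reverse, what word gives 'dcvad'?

label

Treating letters as 0–25, the rule is x ↦ 19x + 2 (mod 26).
Decoding dcvad: d(3)→11·(3−2)≡11=l; c(2)→11·(2−2)≡0=a; v(21)→11·(21−2)≡1=b; a(0)→11·(0−2)≡4=e; d(3)→11·(3−2)≡11=l (all mod 26).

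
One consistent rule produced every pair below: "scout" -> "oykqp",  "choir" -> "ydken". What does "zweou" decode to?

daisy

Compare letters: s→o is +22, c→y is +22, o→k is +22 — a constant shift. It's a constant shift of +22 (ROT22).
Reversing it on zweou: z−22=d, w−22=a, e−22=i, o−22=s, u−22=y.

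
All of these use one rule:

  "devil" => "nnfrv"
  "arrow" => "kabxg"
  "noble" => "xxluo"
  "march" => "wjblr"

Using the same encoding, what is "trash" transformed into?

The shifts repeat in a cycle of length 2: positions 0,1,… shift by +10, +9, then the pattern repeats.
Applying it to trash: t+10=d, r+9=a, a+10=k, s+9=b, h+10=r.

dakbr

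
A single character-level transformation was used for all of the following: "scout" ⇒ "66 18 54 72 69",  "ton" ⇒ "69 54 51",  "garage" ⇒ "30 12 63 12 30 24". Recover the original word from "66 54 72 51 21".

sound

s(#19)→66 and c(#3)→18: differences scale by 3, so n = 3·pos + 9. The formula is n = 3×(alphabet index, a=1) + 9.
Undoing it on 66 54 72 51 21: 66→(66−9)÷3=19=s, 54→(54−9)÷3=15=o, 72→(72−9)÷3=21=u, 51→(51−9)÷3=14=n, 21→(21−9)÷3=4=d.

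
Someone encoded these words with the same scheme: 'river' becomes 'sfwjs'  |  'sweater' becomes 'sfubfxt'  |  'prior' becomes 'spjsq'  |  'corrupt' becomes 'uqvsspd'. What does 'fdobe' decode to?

The output letters match the input read backwards, each shifted +1: river reversed is revir. Two steps: reverse the string, then apply a Caesar shift of +1.
Reversing it on fdobe: shift back: f−1=e, d−1=c, o−1=n, b−1=a, e−1=d → ecnad; then reverse → dance.

dance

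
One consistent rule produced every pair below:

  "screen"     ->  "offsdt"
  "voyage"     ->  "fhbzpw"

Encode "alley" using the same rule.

zfmmb

Read the word backwards and shift each letter +1.
On alley: reverse → yella; then shift: y+1=z, e+1=f, l+1=m, l+1=m, a+1=b.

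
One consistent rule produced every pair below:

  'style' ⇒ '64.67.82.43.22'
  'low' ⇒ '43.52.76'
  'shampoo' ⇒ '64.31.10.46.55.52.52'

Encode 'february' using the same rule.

25.22.13.61.70.10.61.82

s(#19)→64 and t(#20)→67: differences scale by 3, so n = 3·pos + 7. With a=1..z=26, the number is 3·pos + 7.
For february: f=6→25, e=5→22, b=2→13, r=18→61, u=21→70, a=1→10, r=18→61, y=25→82.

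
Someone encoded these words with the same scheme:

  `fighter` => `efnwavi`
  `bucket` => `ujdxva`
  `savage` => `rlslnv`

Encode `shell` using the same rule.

rwvgg

This is an affine cipher: with a=0,…,z=25, each position x becomes (9x+11) mod 26.
On shell: s(18)→9·18+11≡17=r; h(7)→9·7+11≡22=w; e(4)→9·4+11≡21=v; l(11)→9·11+11≡6=g; l(11)→9·11+11≡6=g (all mod 26).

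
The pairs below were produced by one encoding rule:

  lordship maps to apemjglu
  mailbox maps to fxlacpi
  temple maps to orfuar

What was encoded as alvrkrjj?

Treating letters as 0–25, the rule is x ↦ 5x + 23 (mod 26).
Reversing it on alvrkrjj: a(0)→21·(0−23)≡11=l; l(11)→21·(11−23)≡8=i; v(21)→21·(21−23)≡10=k; r(17)→21·(17−23)≡4=e; k(10)→21·(10−23)≡13=n; r(17)→21·(17−23)≡4=e; j(9)→21·(9−23)≡18=s; j(9)→21·(9−23)≡18=s (all mod 26).

likeness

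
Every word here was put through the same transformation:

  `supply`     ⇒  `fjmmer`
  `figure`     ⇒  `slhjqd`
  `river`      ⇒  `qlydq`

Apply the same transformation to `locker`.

exzpdq

Treating letters as 0–25, the rule is x ↦ 15x + 21 (mod 26).
Applying it to locker: l(11)→15·11+21≡4=e; o(14)→15·14+21≡23=x; c(2)→15·2+21≡25=z; k(10)→15·10+21≡15=p; e(4)→15·4+21≡3=d; r(17)→15·17+21≡16=q (all mod 26).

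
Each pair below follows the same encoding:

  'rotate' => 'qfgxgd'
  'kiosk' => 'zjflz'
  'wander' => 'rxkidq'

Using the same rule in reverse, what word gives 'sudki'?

r(17)→q(16) and o(14)→f(5) fit y≡21x+23 (mod 26); the inverse of 21 mod 26 is 5. Treating letters as 0–25, the rule is x ↦ 21x + 23 (mod 26).
Decoding sudki: s(18)→5·(18−23)≡1=b; u(20)→5·(20−23)≡11=l; d(3)→5·(3−23)≡4=e; k(10)→5·(10−23)≡13=n; i(8)→5·(8−23)≡3=d (all mod 26).

blend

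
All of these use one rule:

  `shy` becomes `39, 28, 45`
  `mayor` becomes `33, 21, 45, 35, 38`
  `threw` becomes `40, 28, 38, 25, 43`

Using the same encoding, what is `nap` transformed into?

34, 21, 36

s is letter #19 and maps to 39: an offset of 20. The number is (letter's place in the alphabet, a=1) + 20.
Applying it to nap: n=14→34, a=1→21, p=16→36.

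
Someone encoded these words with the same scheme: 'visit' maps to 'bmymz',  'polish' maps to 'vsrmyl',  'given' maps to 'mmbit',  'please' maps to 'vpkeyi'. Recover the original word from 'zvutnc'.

Shifts by position in visit: pos 0: v→b (+6), pos 1: i→m (+4), pos 2: s→y (+6), pos 3: i→m (+4) — repeating every 2. A repeating key of period 2 is used — shifts +6, +4 over and over.
Undoing it on zvutnc: z−6=t, v−4=r, u−6=o, t−4=p, n−6=h, c−4=y.

trophy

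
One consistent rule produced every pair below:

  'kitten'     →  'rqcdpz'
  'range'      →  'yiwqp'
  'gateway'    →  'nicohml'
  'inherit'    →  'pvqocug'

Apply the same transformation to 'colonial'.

The shift increases by 1 at each position, starting from +7: 7, 8, 9, ….
On colonial: c+7=j, o+8=w, l+9=u, o+10=y, n+11=y, i+12=u, a+13=n, l+14=z.

jwuyyunz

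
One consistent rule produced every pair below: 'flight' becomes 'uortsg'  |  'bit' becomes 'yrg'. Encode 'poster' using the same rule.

klhgvi

Each pair mirrors across the alphabet (f↔u, l↔o, i↔r): positions sum to 25. This is the alphabet-reversal cipher (Atbash): a becomes z, b becomes y, etc.
Applying it to poster: p↔k, o↔l, s↔h, t↔g, e↔v, r↔i.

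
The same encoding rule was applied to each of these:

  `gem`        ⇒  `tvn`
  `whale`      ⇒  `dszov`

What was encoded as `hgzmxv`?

stance

Each pair mirrors across the alphabet (g↔t, e↔v, m↔n): positions sum to 25. Each letter is replaced by its mirror in the alphabet: a↔z, b↔y, c↔x, and so on (the Atbash cipher).
Decoding hgzmxv: h↔s, g↔t, z↔a, m↔n, x↔c, v↔e.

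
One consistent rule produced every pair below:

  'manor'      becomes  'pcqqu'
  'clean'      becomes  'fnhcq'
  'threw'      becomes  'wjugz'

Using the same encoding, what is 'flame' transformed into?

Shifts by position in manor: pos 0: m→p (+3), pos 1: a→c (+2), pos 2: n→q (+3), pos 3: o→q (+2) — repeating every 2. The shifts repeat in a cycle of length 2: positions 0,1,… shift by +3, +2, then the pattern repeats.
Applying it to flame: f+3=i, l+2=n, a+3=d, m+2=o, e+3=h.

indoh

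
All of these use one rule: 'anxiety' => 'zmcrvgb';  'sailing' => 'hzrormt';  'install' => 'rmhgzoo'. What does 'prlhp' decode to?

Each pair mirrors across the alphabet (a↔z, n↔m, x↔c): positions sum to 25. This is the alphabet-reversal cipher (Atbash): a becomes z, b becomes y, etc.
Decoding prlhp: p↔k, r↔i, l↔o, h↔s, p↔k.

kiosk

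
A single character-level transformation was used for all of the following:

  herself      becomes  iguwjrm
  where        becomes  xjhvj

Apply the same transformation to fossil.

In herself: h→i is +1, e→g is +2, r→u is +3, s→w is +4 — the shift increases by 1 each position. Letter i (0-indexed) is shifted by i+1, so successive shifts are 1, 2, 3, ….
On fossil: f+1=g, o+2=q, s+3=v, s+4=w, i+5=n, l+6=r.

gqvwnr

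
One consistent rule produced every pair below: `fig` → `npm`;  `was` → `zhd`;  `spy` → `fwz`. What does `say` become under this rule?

fhz

The output letters match the input read backwards, each shifted +7: fig reversed is gif. The word is reversed, then every letter is shifted forward by 7.
Applying it to say: reverse → yas; then shift: y+7=f, a+7=h, s+7=z.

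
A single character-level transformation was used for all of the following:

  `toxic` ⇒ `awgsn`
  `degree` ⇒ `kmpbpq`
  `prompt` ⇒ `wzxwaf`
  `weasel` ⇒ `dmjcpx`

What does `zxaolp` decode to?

In toxic: t→a is +7, o→w is +8, x→g is +9, i→s is +10 — the shift increases by 1 each position. Each letter shifts forward by (position + 7), i.e. 7, 8, 9, … — the shift grows by one for each successive letter.
Reversing it on zxaolp: z−7=s, x−8=p, a−9=r, o−10=e, l−11=a, p−12=d.

spread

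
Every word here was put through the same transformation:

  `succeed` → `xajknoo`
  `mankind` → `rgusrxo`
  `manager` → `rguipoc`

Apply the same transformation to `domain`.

Letter i (0-indexed) is shifted by i+5, so successive shifts are 5, 6, 7, ….
Applying it to domain: d+5=i, o+6=u, m+7=t, a+8=i, i+9=r, n+10=x.

iutirx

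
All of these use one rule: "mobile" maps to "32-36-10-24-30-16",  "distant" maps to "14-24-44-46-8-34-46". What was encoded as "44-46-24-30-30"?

still

m(#13)→32 and o(#15)→36: differences scale by 2, so n = 2·pos + 6. Each letter becomes 2×(its alphabet position, a=1..z=26) + 6.
Reversing it on 44-46-24-30-30: 44→(44−6)÷2=19=s, 46→(46−6)÷2=20=t, 24→(24−6)÷2=9=i, 30→(30−6)÷2=12=l, 30→(30−6)÷2=12=l.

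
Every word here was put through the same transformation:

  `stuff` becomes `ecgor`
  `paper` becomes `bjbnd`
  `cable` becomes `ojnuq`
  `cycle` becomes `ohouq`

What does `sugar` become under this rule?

edsjd

Shifts by position in stuff: pos 0: s→e (+12), pos 1: t→c (+9), pos 2: u→g (+12), pos 3: f→o (+9) — repeating every 2. A repeating key of period 2 is used — shifts +12, +9 over and over.
Applying it to sugar: s+12=e, u+9=d, g+12=s, a+9=j, r+12=d.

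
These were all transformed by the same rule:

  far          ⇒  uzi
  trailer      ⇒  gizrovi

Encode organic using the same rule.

Each pair mirrors across the alphabet (f↔u, a↔z, r↔i): positions sum to 25. Letters are reflected about the middle of the alphabet (position → 25−position): Atbash.
Applying it to organic: o↔l, r↔i, g↔t, a↔z, n↔m, i↔r, c↔x.

litzmrx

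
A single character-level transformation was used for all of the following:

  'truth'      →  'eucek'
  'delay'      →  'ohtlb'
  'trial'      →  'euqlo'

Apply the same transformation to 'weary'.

hhicb

Shifts by position in truth: pos 0: t→e (+11), pos 1: r→u (+3), pos 2: u→c (+8), pos 3: t→e (+11), pos 4: h→k (+3) — repeating every 3. A repeating key of period 3 is used — shifts +11, +3, +8 over and over.
On weary: w+11=h, e+3=h, a+8=i, r+11=c, y+3=b.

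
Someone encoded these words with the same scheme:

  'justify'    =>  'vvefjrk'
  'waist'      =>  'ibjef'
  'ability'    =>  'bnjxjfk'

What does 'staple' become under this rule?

The rule splits by letter class: vowels +1, consonants +12.
For staple: s(cons)+12=e, t(cons)+12=f, a(vowel)+1=b, p(cons)+12=b, l(cons)+12=x, e(vowel)+1=f.

efbbxf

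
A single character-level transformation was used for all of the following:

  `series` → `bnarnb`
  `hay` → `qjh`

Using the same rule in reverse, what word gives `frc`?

wit

Each letter is shifted forward by 9 in the alphabet (a Caesar shift of +9).
Undoing it on frc: f−9=w, r−9=i, c−9=t.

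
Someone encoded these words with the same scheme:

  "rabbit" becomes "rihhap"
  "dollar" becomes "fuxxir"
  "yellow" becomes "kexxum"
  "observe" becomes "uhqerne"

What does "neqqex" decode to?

vessel

r(17)→r(17) and a(0)→i(8) fit y≡25x+8 (mod 26); the inverse of 25 mod 26 is 25. Treating letters as 0–25, the rule is x ↦ 25x + 8 (mod 26).
Undoing it on neqqex: n(13)→25·(13−8)≡21=v; e(4)→25·(4−8)≡4=e; q(16)→25·(16−8)≡18=s; q(16)→25·(16−8)≡18=s; e(4)→25·(4−8)≡4=e; x(23)→25·(23−8)≡11=l (all mod 26).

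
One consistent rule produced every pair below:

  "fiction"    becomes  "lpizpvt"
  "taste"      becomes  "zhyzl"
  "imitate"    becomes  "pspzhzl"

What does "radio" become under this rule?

The shift depends on letter class: consonant f→l is +6, but vowel i→p is +7. Vowels shift forward by 7 and consonants shift forward by 6.
On radio: r(cons)+6=x, a(vowel)+7=h, d(cons)+6=j, i(vowel)+7=p, o(vowel)+7=v.

xhjpv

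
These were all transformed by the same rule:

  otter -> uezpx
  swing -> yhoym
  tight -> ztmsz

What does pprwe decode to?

jelly

Shifts by position in otter: pos 0: o→u (+6), pos 1: t→e (+11), pos 2: t→z (+6), pos 3: e→p (+11) — repeating every 2. The shifts repeat in a cycle of length 2: positions 0,1,… shift by +6, +11, then the pattern repeats.
Decoding pprwe: p−6=j, p−11=e, r−6=l, w−11=l, e−6=y.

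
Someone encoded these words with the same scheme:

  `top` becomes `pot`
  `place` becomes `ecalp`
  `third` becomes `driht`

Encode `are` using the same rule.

era

The output letters match the input read backwards: top reversed is pot. The word is simply reversed.
On are: reverse → era.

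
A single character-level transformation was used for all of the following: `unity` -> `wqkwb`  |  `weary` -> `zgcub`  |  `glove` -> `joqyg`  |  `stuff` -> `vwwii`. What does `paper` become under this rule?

scsgu

The shift depends on letter class: consonant n→q is +3, but vowel u→w is +2. Vowels shift forward by 2 and consonants shift forward by 3.
For paper: p(cons)+3=s, a(vowel)+2=c, p(cons)+3=s, e(vowel)+2=g, r(cons)+3=u.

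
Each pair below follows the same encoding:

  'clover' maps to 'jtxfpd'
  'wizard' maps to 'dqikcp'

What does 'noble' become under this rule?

In clover: c→j is +7, l→t is +8, o→x is +9, v→f is +10 — the shift increases by 1 each position. Each letter shifts forward by (position + 7), i.e. 7, 8, 9, … — the shift grows by one for each successive letter.
On noble: n+7=u, o+8=w, b+9=k, l+10=v, e+11=p.

uwkvp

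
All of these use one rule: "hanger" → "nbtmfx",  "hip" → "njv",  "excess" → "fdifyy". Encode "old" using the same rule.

The rule splits by letter class: vowels +1, consonants +6.
Applying it to old: o(vowel)+1=p, l(cons)+6=r, d(cons)+6=j.

prj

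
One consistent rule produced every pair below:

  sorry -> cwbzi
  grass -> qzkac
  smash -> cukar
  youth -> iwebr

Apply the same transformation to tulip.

dcvqz

Shifts by position in sorry: pos 0: s→c (+10), pos 1: o→w (+8), pos 2: r→b (+10), pos 3: r→z (+8) — repeating every 2. A repeating key of period 2 is used — shifts +10, +8 over and over.
For tulip: t+10=d, u+8=c, l+10=v, i+8=q, p+10=z.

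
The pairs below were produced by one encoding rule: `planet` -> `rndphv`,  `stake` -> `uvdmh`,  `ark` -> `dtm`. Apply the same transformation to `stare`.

The shift depends on letter class: consonant p→r is +2, but vowel a→d is +3. The rule splits by letter class: vowels +3, consonants +2.
For stare: s(cons)+2=u, t(cons)+2=v, a(vowel)+3=d, r(cons)+2=t, e(vowel)+3=h.

uvdth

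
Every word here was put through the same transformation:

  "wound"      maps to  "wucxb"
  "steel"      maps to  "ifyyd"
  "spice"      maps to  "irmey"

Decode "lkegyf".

w(22)→w(22) and o(14)→u(20) fit y≡23x+10 (mod 26); the inverse of 23 mod 26 is 17. Treating letters as 0–25, the rule is x ↦ 23x + 10 (mod 26).
Undoing it on lkegyf: l(11)→17·(11−10)≡17=r; k(10)→17·(10−10)≡0=a; e(4)→17·(4−10)≡2=c; g(6)→17·(6−10)≡10=k; y(24)→17·(24−10)≡4=e; f(5)→17·(5−10)≡19=t (all mod 26).

racket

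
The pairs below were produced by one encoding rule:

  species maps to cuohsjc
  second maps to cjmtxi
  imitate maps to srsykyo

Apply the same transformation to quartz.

azkwde

Shifts by position in species: pos 0: s→c (+10), pos 1: p→u (+5), pos 2: e→o (+10), pos 3: c→h (+5) — repeating every 2. It's a Vigenère-style cipher with numeric key [10,5]: position i shifts by key[i mod 2].
Applying it to quartz: q+10=a, u+5=z, a+10=k, r+5=w, t+10=d, z+5=e.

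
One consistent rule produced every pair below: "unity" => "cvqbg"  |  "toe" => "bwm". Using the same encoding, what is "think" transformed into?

Each letter is shifted forward by 8 in the alphabet (a Caesar shift of +8).
Applying it to think: t+8=b, h+8=p, i+8=q, n+8=v, k+8=s.

bpqvs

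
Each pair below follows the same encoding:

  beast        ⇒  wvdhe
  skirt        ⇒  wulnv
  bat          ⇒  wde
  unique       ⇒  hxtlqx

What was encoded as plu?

The output letters match the input read backwards, each shifted +3: beast reversed is tsaeb. Two steps: reverse the string, then apply a Caesar shift of +3.
Reversing it on plu: shift back: p−3=m, l−3=i, u−3=r → mir; then reverse → rim.

rim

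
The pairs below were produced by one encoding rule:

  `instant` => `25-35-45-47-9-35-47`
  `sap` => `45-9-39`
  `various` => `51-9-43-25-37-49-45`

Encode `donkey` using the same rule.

i(#9)→25 and n(#14)→35: differences scale by 2, so n = 2·pos + 7. Each letter becomes 2×(its alphabet position, a=1..z=26) + 7.
Applying it to donkey: d=4→15, o=15→37, n=14→35, k=11→29, e=5→17, y=25→57.

15-37-35-29-17-57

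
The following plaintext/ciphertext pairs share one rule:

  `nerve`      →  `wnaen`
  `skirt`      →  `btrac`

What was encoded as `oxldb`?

focus

Compare letters: n→w is +9, e→n is +9, r→a is +9 — a constant shift. It's a constant shift of +9 (ROT9).
Reversing it on oxldb: o−9=f, x−9=o, l−9=c, d−9=u, b−9=s.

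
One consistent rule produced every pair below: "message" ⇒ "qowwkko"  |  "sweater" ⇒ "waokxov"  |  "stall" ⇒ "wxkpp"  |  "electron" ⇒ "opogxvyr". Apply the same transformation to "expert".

obtovx

The shift depends on letter class: consonant m→q is +4, but vowel e→o is +10. The rule splits by letter class: vowels +10, consonants +4.
Applying it to expert: e(vowel)+10=o, x(cons)+4=b, p(cons)+4=t, e(vowel)+10=o, r(cons)+4=v, t(cons)+4=x.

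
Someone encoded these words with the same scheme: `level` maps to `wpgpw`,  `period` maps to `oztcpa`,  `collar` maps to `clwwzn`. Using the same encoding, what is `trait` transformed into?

etlce

Read the word backwards and shift each letter +11.
Applying it to trait: reverse → tiart; then shift: t+11=e, i+11=t, a+11=l, r+11=c, t+11=e.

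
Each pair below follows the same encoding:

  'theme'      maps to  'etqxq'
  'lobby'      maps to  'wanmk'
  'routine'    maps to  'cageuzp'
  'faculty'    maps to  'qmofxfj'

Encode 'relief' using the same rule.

The shifts repeat in a cycle of length 3: positions 0,1,… shift by +11, +12, +12, then the pattern repeats.
On relief: r+11=c, e+12=q, l+12=x, i+11=t, e+12=q, f+12=r.

cqxtqr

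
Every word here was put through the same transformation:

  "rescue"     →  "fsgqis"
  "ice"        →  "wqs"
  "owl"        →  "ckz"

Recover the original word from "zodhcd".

Compare letters: r→f is +14, e→s is +14, s→g is +14 — a constant shift. Every letter moves 14 places later in the alphabet, wrapping around z→a.
Decoding zodhcd: z−14=l, o−14=a, d−14=p, h−14=t, c−14=o, d−14=p.

laptop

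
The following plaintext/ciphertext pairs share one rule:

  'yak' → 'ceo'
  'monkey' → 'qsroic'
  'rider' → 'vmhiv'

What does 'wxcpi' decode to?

style

Compare letters: y→c is +4, a→e is +4, k→o is +4 — a constant shift. This is a Caesar cipher with shift 4.
Decoding wxcpi: w−4=s, x−4=t, c−4=y, p−4=l, i−4=e.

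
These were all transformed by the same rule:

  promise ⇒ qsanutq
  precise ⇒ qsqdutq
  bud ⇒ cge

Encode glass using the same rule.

The shift depends on letter class: consonant p→q is +1, but vowel o→a is +12. Vowels shift forward by 12 and consonants shift forward by 1.
For glass: g(cons)+1=h, l(cons)+1=m, a(vowel)+12=m, s(cons)+1=t, s(cons)+1=t.

hmmtt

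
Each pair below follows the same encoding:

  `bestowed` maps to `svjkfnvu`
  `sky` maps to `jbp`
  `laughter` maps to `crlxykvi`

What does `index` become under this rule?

zeuvo

Every letter moves 17 places later in the alphabet, wrapping around z→a.
Applying it to index: i+17=z, n+17=e, d+17=u, e+17=v, x+17=o.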